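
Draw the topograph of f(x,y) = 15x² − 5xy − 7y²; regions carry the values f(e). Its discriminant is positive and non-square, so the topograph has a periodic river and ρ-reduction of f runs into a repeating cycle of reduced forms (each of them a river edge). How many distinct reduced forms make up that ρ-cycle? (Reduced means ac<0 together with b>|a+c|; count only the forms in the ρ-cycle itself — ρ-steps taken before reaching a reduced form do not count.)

D = 445, ⌊√D⌋ = 21
descent: ρ → (-7,19,3)  [lands on river]
river: ρ → (3,17,-13)
river: ρ → (-13,9,7)
river: ρ → (7,19,-3)
river: ρ → (-3,17,13)
river: ρ → (13,9,-7)
ρ-cycle length = 6 (tail of 1 descent step not counted)

6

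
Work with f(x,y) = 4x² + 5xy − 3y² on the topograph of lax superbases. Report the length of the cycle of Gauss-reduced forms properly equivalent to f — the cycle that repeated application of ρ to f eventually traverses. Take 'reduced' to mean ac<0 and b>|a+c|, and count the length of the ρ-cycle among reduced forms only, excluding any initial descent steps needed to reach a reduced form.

D = 73, ⌊√D⌋ = 8
river: ρ → (-3,7,2)
river: ρ → (2,5,-6)
river: ρ → (-6,7,1)
river: ρ → (1,7,-6)
river: ρ → (-6,5,2)
river: ρ → (2,7,-3)
river: ρ → (-3,5,4)
river: ρ → (4,3,-4)
river: ρ → (-4,5,3)
river: ρ → (3,7,-2)
river: ρ → (-2,5,6)
river: ρ → (6,7,-1)
river: ρ → (-1,7,6)
river: ρ → (6,5,-2)
river: ρ → (-2,7,3)
river: ρ → (3,5,-4)
river: ρ → (-4,3,4)
river: ρ → (4,5,-3)
ρ-cycle length = 18 (tail of 0 descent steps not counted)

18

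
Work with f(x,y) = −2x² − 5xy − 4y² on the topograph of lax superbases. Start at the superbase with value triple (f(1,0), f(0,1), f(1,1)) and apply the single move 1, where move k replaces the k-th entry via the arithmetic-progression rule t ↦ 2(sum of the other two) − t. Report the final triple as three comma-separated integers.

start (-2,-4,-11) = (f(1,0),f(0,1),f(1,1))
replace slot 1: 2·((-4)+(-11)) − (-2) = -28 → (-28,-4,-11)

-28,-4,-11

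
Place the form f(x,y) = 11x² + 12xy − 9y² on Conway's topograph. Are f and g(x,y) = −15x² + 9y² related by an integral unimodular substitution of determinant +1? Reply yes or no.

D₁ = 540, D₂ = 540
river cycle of f (length 8): (-9, 6, 14), (14, 22, -1), (-1, 22, 14), (14, 6, -9), (-9, 12, 11), (11, 10, -10), (-10, 10, 11), (11, 12, -9)
river cycle of g (length 2): (9, 18, -6), (-6, 18, 9)
cycles differ ⇒ inequivalent

no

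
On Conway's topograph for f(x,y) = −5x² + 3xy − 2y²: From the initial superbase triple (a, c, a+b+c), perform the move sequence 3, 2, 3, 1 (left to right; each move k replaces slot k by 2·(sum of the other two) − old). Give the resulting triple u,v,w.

start (-5,-2,-4) = (f(1,0),f(0,1),f(1,1))
replace slot 3: 2·((-5)+(-2)) − (-4) = -10 → (-5,-2,-10)
replace slot 2: 2·((-5)+(-10)) − (-2) = -28 → (-5,-28,-10)
replace slot 3: 2·((-5)+(-28)) − (-10) = -56 → (-5,-28,-56)
replace slot 1: 2·((-28)+(-56)) − (-5) = -163 → (-163,-28,-56)

-163,-28,-56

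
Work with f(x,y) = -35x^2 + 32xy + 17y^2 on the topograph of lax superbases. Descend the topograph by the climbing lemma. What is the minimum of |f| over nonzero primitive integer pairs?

river: ρ → (17,36,-31)
river: ρ → (-31,26,22)
river: ρ → (22,18,-35)
river: ρ → (-35,52,5)
river: ρ → (5,58,-2)
river: ρ → (-2,58,5)
river: ρ → (5,52,-35)
river: ρ → (-35,18,22)
river: ρ → (22,26,-31)
river: ρ → (-31,36,17)
river: ρ → (17,32,-35)
river: ρ → (-35,38,14)
river: ρ → (14,46,-23)
river: ρ → (-23,46,14)
river: ρ → (14,38,-35)
river: ρ → (-35,32,17)
closes: descent 0, river 16
min |a| on river = 2

2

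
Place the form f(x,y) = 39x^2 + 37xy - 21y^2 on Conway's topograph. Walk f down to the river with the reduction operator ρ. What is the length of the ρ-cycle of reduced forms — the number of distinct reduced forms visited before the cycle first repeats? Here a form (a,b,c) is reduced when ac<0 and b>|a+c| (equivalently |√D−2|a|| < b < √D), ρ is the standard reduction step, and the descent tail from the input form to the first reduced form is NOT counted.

D = 4645, ⌊√D⌋ = 68
river: ρ → (-21,47,29)
river: ρ → (29,11,-39)
river: ρ → (-39,67,1)
river: ρ → (1,67,-39)
river: ρ → (-39,11,29)
river: ρ → (29,47,-21)
river: ρ → (-21,37,39)
river: ρ → (39,41,-19)
river: ρ → (-19,35,45)
river: ρ → (45,55,-9)
river: ρ → (-9,53,51)
river: ρ → (51,49,-11)
river: ρ → (-11,61,21)
river: ρ → (21,65,-5)
river: ρ → (-5,65,21)
river: ρ → (21,61,-11)
river: ρ → (-11,49,51)
river: ρ → (51,53,-9)
river: ρ → (-9,55,45)
river: ρ → (45,35,-19)
river: ρ → (-19,41,39)
river: ρ → (39,37,-21)
ρ-cycle length = 22 (tail of 0 descent steps not counted)

22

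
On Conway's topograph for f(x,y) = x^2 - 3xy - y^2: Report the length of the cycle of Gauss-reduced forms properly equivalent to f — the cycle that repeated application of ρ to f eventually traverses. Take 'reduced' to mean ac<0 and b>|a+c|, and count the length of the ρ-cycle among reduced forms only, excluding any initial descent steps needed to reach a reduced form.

D = 13, ⌊√D⌋ = 3
descent: ρ → (-1,3,1)  [lands on river]
river: ρ → (1,3,-1)
ρ-cycle length = 2 (tail of 1 descent step not counted)

2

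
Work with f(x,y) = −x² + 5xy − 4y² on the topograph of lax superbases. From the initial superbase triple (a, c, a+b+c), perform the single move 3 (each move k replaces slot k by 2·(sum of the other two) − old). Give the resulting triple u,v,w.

start (-1,-4,0) = (f(1,0),f(0,1),f(1,1))
replace slot 3: 2·((-1)+(-4)) − 0 = -10 → (-1,-4,-10)

-1,-4,-10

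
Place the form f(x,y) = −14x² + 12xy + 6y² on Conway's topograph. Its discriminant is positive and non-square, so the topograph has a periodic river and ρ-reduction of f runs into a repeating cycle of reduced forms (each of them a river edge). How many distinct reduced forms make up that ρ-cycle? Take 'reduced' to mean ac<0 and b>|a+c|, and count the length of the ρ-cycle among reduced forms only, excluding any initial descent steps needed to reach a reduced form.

D = 480, ⌊√D⌋ = 21
river: ρ → (6,12,-14)
river: ρ → (-14,16,4)
river: ρ → (4,16,-14)
river: ρ → (-14,12,6)
ρ-cycle length = 4 (tail of 0 descent steps not counted)

4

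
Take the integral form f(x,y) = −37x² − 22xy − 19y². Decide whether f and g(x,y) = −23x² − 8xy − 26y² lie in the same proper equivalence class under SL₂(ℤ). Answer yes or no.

D₁ = -2328, D₂ = -2328
f is negative-definite; reduce −f:
−f: flip: (37,22,19)→(19,-22,37)
−f: translate: b→16 (≡-22 mod 38), so (19,-22,37)→(19,16,34)
−f: reduced (well bottom): (19,16,34) with a≤c, −a<b≤a
flip sign back: reduced form of f is (-19,-16,-34)
g is negative-definite; reduce −g:
−g: reduced (well bottom): (23,8,26) with a≤c, −a<b≤a
flip sign back: reduced form of g is (-23,-8,-26)
reduced forms (-19, -16, -34) vs (-23, -8, -26) ⇒ inequivalent

no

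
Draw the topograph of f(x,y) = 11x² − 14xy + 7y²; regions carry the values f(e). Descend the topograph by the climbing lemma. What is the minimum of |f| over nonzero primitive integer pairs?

translate: b→8 (≡-14 mod 22), so (11,-14,7)→(11,8,4)
flip: (11,8,4)→(4,-8,11)
translate: b→0 (≡-8 mod 8), so (4,-8,11)→(4,0,7)
reduced (well bottom): (4,0,7) with a≤c, −a<b≤a
well minimum = a = 4

4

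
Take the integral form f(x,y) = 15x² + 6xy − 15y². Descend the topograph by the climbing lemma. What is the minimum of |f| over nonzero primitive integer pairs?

river: ρ → (-15,24,6)
river: ρ → (6,24,-15)
river: ρ → (-15,6,15)
river: ρ → (15,24,-6)
river: ρ → (-6,24,15)
river: ρ → (15,6,-15)
closes: descent 0, river 6
min |a| on river = 6

6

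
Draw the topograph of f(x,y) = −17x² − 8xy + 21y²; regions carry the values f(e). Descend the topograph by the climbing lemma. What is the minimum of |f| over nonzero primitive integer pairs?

descent: ρ → (21,8,-17)  [lands on river]
river: ρ → (-17,26,12)
river: ρ → (12,22,-21)
river: ρ → (-21,20,13)
river: ρ → (13,32,-9)
river: ρ → (-9,22,28)
river: ρ → (28,34,-3)
river: ρ → (-3,38,4)
river: ρ → (4,34,-21)
river: ρ → (-21,8,17)
river: ρ → (17,26,-12)
river: ρ → (-12,22,21)
river: ρ → (21,20,-13)
river: ρ → (-13,32,9)
river: ρ → (9,22,-28)
river: ρ → (-28,34,3)
river: ρ → (3,38,-4)
river: ρ → (-4,34,21)
closes: descent 1, river 18
min |a| on river = 3

3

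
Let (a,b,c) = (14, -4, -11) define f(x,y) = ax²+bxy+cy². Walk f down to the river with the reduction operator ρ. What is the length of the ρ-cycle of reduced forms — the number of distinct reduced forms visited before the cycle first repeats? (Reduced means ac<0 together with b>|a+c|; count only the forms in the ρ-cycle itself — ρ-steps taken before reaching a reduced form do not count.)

D = 632, ⌊√D⌋ = 25
descent: ρ → (-11,4,14)  [lands on river]
river: ρ → (14,24,-1)
river: ρ → (-1,24,14)
river: ρ → (14,4,-11)
river: ρ → (-11,18,7)
river: ρ → (7,24,-2)
river: ρ → (-2,24,7)
river: ρ → (7,18,-11)
ρ-cycle length = 8 (tail of 1 descent step not counted)

8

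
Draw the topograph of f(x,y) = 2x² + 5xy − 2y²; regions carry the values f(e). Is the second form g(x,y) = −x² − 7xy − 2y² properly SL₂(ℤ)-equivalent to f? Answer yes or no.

D₁ = 41, D₂ = 41
river cycle of f (length 10): (-2, 3, 4), (4, 5, -1), (-1, 5, 4), (4, 3, -2), (-2, 5, 2), (2, 3, -4), (-4, 5, 1), (1, 5, -4), (-4, 3, 2), (2, 5, -2)
river cycle of g (length 10): (-2, 3, 4), (4, 5, -1), (-1, 5, 4), (4, 3, -2), (-2, 5, 2), (2, 3, -4), (-4, 5, 1), (1, 5, -4), (-4, 3, 2), (2, 5, -2)
cycles coincide ⇒ equivalent

yes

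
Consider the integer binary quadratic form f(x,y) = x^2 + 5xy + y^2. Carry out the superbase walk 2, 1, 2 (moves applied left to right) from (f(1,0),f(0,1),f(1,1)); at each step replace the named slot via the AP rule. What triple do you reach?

start (1,1,7) = (f(1,0),f(0,1),f(1,1))
replace slot 2: 2·(1+7) − 1 = 15 → (1,15,7)
replace slot 1: 2·(15+7) − 1 = 43 → (43,15,7)
replace slot 2: 2·(43+7) − 15 = 85 → (43,85,7)

43,85,7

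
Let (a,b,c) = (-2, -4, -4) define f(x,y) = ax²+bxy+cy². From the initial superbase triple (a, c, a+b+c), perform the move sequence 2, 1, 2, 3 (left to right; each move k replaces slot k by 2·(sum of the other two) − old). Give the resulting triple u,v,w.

start (-2,-4,-10) = (f(1,0),f(0,1),f(1,1))
replace slot 2: 2·((-2)+(-10)) − (-4) = -20 → (-2,-20,-10)
replace slot 1: 2·((-20)+(-10)) − (-2) = -58 → (-58,-20,-10)
replace slot 2: 2·((-58)+(-10)) − (-20) = -116 → (-58,-116,-10)
replace slot 3: 2·((-58)+(-116)) − (-10) = -338 → (-58,-116,-338)

-58,-116,-338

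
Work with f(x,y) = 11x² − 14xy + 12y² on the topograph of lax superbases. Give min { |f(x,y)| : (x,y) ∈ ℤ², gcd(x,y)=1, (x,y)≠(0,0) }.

translate: b→8 (≡-14 mod 22), so (11,-14,12)→(11,8,9)
flip: (11,8,9)→(9,-8,11)
reduced (well bottom): (9,-8,11) with a≤c, −a<b≤a
well minimum = a = 9

9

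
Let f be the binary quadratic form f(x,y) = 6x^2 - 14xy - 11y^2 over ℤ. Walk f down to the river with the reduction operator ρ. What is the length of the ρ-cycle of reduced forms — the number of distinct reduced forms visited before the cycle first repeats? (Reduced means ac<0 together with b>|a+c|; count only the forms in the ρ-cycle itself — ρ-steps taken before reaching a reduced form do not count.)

D = 460, ⌊√D⌋ = 21
descent: ρ → (-11,14,6)  [lands on river]
river: ρ → (6,10,-15)
river: ρ → (-15,20,1)
river: ρ → (1,20,-15)
river: ρ → (-15,10,6)
river: ρ → (6,14,-11)
river: ρ → (-11,8,9)
river: ρ → (9,10,-10)
river: ρ → (-10,10,9)
river: ρ → (9,8,-11)
ρ-cycle length = 10 (tail of 1 descent step not counted)

10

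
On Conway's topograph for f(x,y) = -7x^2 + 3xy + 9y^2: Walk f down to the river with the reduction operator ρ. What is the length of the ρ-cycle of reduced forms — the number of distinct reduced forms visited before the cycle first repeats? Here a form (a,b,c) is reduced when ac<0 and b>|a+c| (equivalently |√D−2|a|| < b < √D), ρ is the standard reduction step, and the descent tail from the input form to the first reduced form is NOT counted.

D = 261, ⌊√D⌋ = 16
river: ρ → (9,15,-1)
river: ρ → (-1,15,9)
river: ρ → (9,3,-7)
river: ρ → (-7,11,5)
river: ρ → (5,9,-9)
river: ρ → (-9,9,5)
river: ρ → (5,11,-7)
river: ρ → (-7,3,9)
ρ-cycle length = 8 (tail of 0 descent steps not counted)

8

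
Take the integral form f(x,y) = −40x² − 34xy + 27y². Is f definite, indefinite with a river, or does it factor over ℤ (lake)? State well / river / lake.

D = b²−4ac = (-34)² − 4·(-40)·27 = 5476
D = 74² is a perfect square ⇒ form factors over ℤ ⇒ lakes

lake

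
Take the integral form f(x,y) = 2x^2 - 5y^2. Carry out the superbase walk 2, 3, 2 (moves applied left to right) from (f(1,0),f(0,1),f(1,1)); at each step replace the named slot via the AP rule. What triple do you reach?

start (2,-5,-3) = (f(1,0),f(0,1),f(1,1))
replace slot 2: 2·(2+(-3)) − (-5) = 3 → (2,3,-3)
replace slot 3: 2·(2+3) − (-3) = 13 → (2,3,13)
replace slot 2: 2·(2+13) − 3 = 27 → (2,27,13)

2,27,13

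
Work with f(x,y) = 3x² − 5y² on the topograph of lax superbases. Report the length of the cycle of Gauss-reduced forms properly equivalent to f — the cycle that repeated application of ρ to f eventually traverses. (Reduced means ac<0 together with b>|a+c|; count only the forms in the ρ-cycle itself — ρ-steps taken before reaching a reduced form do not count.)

D = 60, ⌊√D⌋ = 7
descent: ρ → (-5,0,3)
descent: ρ → (3,6,-2)  [lands on river]
river: ρ → (-2,6,3)
ρ-cycle length = 2 (tail of 2 descent steps not counted)

2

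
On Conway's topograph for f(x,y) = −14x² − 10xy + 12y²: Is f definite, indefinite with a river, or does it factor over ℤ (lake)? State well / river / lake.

D = b²−4ac = (-10)² − 4·(-14)·12 = 772
D > 0 non-square ⇒ indefinite ⇒ periodic river

river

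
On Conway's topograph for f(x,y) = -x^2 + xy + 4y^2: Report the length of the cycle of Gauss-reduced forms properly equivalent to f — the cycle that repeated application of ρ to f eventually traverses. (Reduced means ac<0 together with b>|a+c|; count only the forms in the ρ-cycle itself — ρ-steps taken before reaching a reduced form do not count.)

D = 17, ⌊√D⌋ = 4
descent: ρ → (4,-1,-1)
descent: ρ → (-1,3,2)  [lands on river]
river: ρ → (2,1,-2)
river: ρ → (-2,3,1)
river: ρ → (1,3,-2)
river: ρ → (-2,1,2)
river: ρ → (2,3,-1)
ρ-cycle length = 6 (tail of 2 descent steps not counted)

6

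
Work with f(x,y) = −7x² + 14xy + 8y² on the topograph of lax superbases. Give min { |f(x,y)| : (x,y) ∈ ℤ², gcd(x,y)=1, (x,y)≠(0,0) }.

river: ρ → (8,18,-3)
river: ρ → (-3,18,8)
river: ρ → (8,14,-7)
river: ρ → (-7,14,8)
closes: descent 0, river 4
min |a| on river = 3

3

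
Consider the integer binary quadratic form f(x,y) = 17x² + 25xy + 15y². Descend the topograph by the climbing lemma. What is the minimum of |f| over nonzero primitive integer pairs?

translate: b→-9 (≡25 mod 34), so (17,25,15)→(17,-9,7)
flip: (17,-9,7)→(7,9,17)
translate: b→-5 (≡9 mod 14), so (7,9,17)→(7,-5,15)
reduced (well bottom): (7,-5,15) with a≤c, −a<b≤a
well minimum = a = 7

7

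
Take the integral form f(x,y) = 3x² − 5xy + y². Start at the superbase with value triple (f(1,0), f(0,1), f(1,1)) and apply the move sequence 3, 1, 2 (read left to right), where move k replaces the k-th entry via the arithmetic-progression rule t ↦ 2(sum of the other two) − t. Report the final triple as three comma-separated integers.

start (3,1,-1) = (f(1,0),f(0,1),f(1,1))
replace slot 3: 2·(3+1) − (-1) = 9 → (3,1,9)
replace slot 1: 2·(1+9) − 3 = 17 → (17,1,9)
replace slot 2: 2·(17+9) − 1 = 51 → (17,51,9)

17,51,9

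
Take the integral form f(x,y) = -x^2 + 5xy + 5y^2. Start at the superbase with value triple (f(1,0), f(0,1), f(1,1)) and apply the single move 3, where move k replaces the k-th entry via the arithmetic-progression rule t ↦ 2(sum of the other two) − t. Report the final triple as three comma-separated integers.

start (-1,5,9) = (f(1,0),f(0,1),f(1,1))
replace slot 3: 2·((-1)+5) − 9 = -1 → (-1,5,-1)

-1,5,-1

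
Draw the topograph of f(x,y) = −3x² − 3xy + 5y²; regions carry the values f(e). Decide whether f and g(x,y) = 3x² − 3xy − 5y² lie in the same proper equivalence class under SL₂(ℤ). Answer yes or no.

D₁ = 69, D₂ = 69
river cycle of f (length 4): (5, 3, -3), (-3, 3, 5), (5, 7, -1), (-1, 7, 5)
river cycle of g (length 4): (-5, 3, 3), (3, 3, -5), (-5, 7, 1), (1, 7, -5)
cycles differ ⇒ inequivalent

no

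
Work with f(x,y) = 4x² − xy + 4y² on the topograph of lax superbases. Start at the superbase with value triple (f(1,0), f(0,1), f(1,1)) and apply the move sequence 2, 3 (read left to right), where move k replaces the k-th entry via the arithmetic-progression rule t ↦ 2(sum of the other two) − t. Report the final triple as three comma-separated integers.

start (4,4,7) = (f(1,0),f(0,1),f(1,1))
replace slot 2: 2·(4+7) − 4 = 18 → (4,18,7)
replace slot 3: 2·(4+18) − 7 = 37 → (4,18,37)

4,18,37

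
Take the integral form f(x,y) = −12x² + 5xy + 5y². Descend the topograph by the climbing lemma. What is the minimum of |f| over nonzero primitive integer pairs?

descent: ρ → (5,15,-2)  [lands on river]
river: ρ → (-2,13,12)
river: ρ → (12,11,-3)
river: ρ → (-3,13,8)
river: ρ → (8,3,-8)
river: ρ → (-8,13,3)
river: ρ → (3,11,-12)
river: ρ → (-12,13,2)
river: ρ → (2,15,-5)
river: ρ → (-5,15,2)
river: ρ → (2,13,-12)
river: ρ → (-12,11,3)
river: ρ → (3,13,-8)
river: ρ → (-8,3,8)
river: ρ → (8,13,-3)
river: ρ → (-3,11,12)
river: ρ → (12,13,-2)
river: ρ → (-2,15,5)
closes: descent 1, river 18
min |a| on river = 2

2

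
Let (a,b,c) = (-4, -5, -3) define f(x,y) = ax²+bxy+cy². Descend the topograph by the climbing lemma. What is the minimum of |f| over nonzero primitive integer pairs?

translate: b→-3 (≡5 mod 8), so (4,5,3)→(4,-3,2)
flip: (4,-3,2)→(2,3,4)
translate: b→-1 (≡3 mod 4), so (2,3,4)→(2,-1,3)
reduced (well bottom): (2,-1,3) with a≤c, −a<b≤a
well minimum |f| = |-2| = 2 (negative-definite)

2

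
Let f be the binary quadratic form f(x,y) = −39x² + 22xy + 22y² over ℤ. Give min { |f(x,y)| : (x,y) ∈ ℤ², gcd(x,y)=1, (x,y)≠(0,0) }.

river: ρ → (22,22,-39)
river: ρ → (-39,56,5)
river: ρ → (5,54,-50)
river: ρ → (-50,46,9)
river: ρ → (9,62,-2)
river: ρ → (-2,62,9)
river: ρ → (9,46,-50)
river: ρ → (-50,54,5)
river: ρ → (5,56,-39)
river: ρ → (-39,22,22)
closes: descent 0, river 10
min |a| on river = 2

2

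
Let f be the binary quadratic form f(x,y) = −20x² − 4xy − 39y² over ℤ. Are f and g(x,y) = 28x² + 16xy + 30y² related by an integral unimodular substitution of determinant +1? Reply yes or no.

D₁ = -3104, D₂ = -3104
f is negative-definite; reduce −f:
−f: reduced (well bottom): (20,4,39) with a≤c, −a<b≤a
flip sign back: reduced form of f is (-20,-4,-39)
g: reduced (well bottom): (28,16,30) with a≤c, −a<b≤a
reduced forms (-20, -4, -39) vs (28, 16, 30) ⇒ inequivalent

no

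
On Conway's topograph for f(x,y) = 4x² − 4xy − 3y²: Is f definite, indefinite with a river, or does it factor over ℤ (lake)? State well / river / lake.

D = b²−4ac = (-4)² − 4·4·(-3) = 64
D = 8² is a perfect square ⇒ form factors over ℤ ⇒ lakes

lake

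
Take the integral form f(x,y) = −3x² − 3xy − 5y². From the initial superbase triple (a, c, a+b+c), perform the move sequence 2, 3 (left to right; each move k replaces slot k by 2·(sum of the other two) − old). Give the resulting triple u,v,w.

start (-3,-5,-11) = (f(1,0),f(0,1),f(1,1))
replace slot 2: 2·((-3)+(-11)) − (-5) = -23 → (-3,-23,-11)
replace slot 3: 2·((-3)+(-23)) − (-11) = -41 → (-3,-23,-41)

-3,-23,-41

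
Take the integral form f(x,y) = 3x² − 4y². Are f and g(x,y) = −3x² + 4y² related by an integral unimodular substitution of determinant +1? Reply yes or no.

D₁ = 48, D₂ = 48
river cycle of f (length 2): (3, 6, -1), (-1, 6, 3)
river cycle of g (length 2): (-3, 6, 1), (1, 6, -3)
cycles differ ⇒ inequivalent

no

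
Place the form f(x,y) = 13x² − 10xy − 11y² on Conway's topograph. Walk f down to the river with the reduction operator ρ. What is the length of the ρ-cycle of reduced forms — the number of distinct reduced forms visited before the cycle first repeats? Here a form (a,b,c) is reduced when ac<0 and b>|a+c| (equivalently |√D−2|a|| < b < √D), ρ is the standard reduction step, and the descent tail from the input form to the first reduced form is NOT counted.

D = 672, ⌊√D⌋ = 25
descent: ρ → (-11,10,13)  [lands on river]
river: ρ → (13,16,-8)
river: ρ → (-8,16,13)
river: ρ → (13,10,-11)
river: ρ → (-11,12,12)
river: ρ → (12,12,-11)
ρ-cycle length = 6 (tail of 1 descent step not counted)

6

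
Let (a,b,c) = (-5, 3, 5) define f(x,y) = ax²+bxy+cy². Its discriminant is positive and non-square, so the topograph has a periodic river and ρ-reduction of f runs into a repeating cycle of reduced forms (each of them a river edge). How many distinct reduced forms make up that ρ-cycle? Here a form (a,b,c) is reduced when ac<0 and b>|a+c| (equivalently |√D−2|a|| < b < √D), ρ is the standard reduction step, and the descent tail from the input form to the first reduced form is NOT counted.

D = 109, ⌊√D⌋ = 10
river: ρ → (5,7,-3)
river: ρ → (-3,5,7)
river: ρ → (7,9,-1)
river: ρ → (-1,9,7)
river: ρ → (7,5,-3)
river: ρ → (-3,7,5)
river: ρ → (5,3,-5)
river: ρ → (-5,7,3)
river: ρ → (3,5,-7)
river: ρ → (-7,9,1)
river: ρ → (1,9,-7)
river: ρ → (-7,5,3)
river: ρ → (3,7,-5)
river: ρ → (-5,3,5)
ρ-cycle length = 14 (tail of 0 descent steps not counted)

14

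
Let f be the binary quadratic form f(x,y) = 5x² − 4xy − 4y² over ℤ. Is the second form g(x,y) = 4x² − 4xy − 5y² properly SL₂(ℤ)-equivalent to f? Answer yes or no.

D₁ = 96, D₂ = 96
river cycle of f (length 4): (-4, 4, 5), (5, 6, -3), (-3, 6, 5), (5, 4, -4)
river cycle of g (length 4): (-5, 4, 4), (4, 4, -5), (-5, 6, 3), (3, 6, -5)
cycles differ ⇒ inequivalent

no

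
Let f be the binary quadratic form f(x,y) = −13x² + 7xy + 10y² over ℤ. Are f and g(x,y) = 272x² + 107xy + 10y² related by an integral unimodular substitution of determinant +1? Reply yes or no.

D₁ = 569, D₂ = 569
river cycle of f (length 42): (10, 13, -10), (-10, 7, 13), (13, 19, -4), (-4, 21, 8), (8, 11, -14), (-14, 17, 5), (5, 23, -2), (-2, 21, 16), (16, 11, -7), (-7, 17, 10), … (32 more)
river cycle of g (length 42): (10, 13, -10), (-10, 7, 13), (13, 19, -4), (-4, 21, 8), (8, 11, -14), (-14, 17, 5), (5, 23, -2), (-2, 21, 16), (16, 11, -7), (-7, 17, 10), … (32 more)
cycles coincide ⇒ equivalent

yes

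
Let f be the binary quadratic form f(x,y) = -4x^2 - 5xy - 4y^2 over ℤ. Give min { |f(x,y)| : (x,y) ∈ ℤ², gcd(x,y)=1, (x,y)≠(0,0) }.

translate: b→-3 (≡5 mod 8), so (4,5,4)→(4,-3,3)
flip: (4,-3,3)→(3,3,4)
reduced (well bottom): (3,3,4) with a≤c, −a<b≤a
well minimum |f| = |-3| = 3 (negative-definite)

3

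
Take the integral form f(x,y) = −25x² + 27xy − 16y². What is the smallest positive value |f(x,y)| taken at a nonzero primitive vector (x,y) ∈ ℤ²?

translate: b→23 (≡-27 mod 50), so (25,-27,16)→(25,23,14)
flip: (25,23,14)→(14,-23,25)
translate: b→5 (≡-23 mod 28), so (14,-23,25)→(14,5,16)
reduced (well bottom): (14,5,16) with a≤c, −a<b≤a
well minimum |f| = |-14| = 14 (negative-definite)

14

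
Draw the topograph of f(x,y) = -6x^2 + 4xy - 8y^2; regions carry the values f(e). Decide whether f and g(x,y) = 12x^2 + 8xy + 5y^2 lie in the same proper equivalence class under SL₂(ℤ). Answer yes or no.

D₁ = -176, D₂ = -176
f is negative-definite; reduce −f:
−f: reduced (well bottom): (6,-4,8) with a≤c, −a<b≤a
flip sign back: reduced form of f is (-6,4,-8)
g: flip: (12,8,5)→(5,-8,12)
g: translate: b→2 (≡-8 mod 10), so (5,-8,12)→(5,2,9)
g: reduced (well bottom): (5,2,9) with a≤c, −a<b≤a
reduced forms (-6, 4, -8) vs (5, 2, 9) ⇒ inequivalent

no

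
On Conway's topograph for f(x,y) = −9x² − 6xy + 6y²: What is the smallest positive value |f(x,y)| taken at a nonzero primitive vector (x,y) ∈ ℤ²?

descent: ρ → (6,6,-9)  [lands on river]
river: ρ → (-9,12,3)
river: ρ → (3,12,-9)
river: ρ → (-9,6,6)
closes: descent 1, river 4
min |a| on river = 3

3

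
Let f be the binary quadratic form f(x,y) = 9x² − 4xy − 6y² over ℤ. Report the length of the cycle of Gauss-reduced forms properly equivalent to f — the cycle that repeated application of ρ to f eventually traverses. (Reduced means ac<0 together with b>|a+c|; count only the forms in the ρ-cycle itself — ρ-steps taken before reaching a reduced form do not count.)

D = 232, ⌊√D⌋ = 15
descent: ρ → (-6,4,9)  [lands on river]
river: ρ → (9,14,-1)
river: ρ → (-1,14,9)
river: ρ → (9,4,-6)
river: ρ → (-6,8,7)
river: ρ → (7,6,-7)
river: ρ → (-7,8,6)
river: ρ → (6,4,-9)
river: ρ → (-9,14,1)
river: ρ → (1,14,-9)
river: ρ → (-9,4,6)
river: ρ → (6,8,-7)
river: ρ → (-7,6,7)
river: ρ → (7,8,-6)
ρ-cycle length = 14 (tail of 1 descent step not counted)

14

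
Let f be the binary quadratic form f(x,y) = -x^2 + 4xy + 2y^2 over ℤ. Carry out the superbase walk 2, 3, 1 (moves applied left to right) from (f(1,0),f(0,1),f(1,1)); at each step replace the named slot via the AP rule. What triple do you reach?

start (-1,2,5) = (f(1,0),f(0,1),f(1,1))
replace slot 2: 2·((-1)+5) − 2 = 6 → (-1,6,5)
replace slot 3: 2·((-1)+6) − 5 = 5 → (-1,6,5)
replace slot 1: 2·(6+5) − (-1) = 23 → (23,6,5)

23,6,5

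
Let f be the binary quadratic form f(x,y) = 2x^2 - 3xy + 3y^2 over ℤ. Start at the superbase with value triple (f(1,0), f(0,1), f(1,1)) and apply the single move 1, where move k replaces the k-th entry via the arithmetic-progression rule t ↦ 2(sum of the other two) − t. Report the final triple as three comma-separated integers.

start (2,3,2) = (f(1,0),f(0,1),f(1,1))
replace slot 1: 2·(3+2) − 2 = 8 → (8,3,2)

8,3,2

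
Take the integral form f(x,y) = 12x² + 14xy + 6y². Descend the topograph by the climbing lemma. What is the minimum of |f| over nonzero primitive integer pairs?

translate: b→-10 (≡14 mod 24), so (12,14,6)→(12,-10,4)
flip: (12,-10,4)→(4,10,12)
translate: b→2 (≡10 mod 8), so (4,10,12)→(4,2,6)
reduced (well bottom): (4,2,6) with a≤c, −a<b≤a
well minimum = a = 4

4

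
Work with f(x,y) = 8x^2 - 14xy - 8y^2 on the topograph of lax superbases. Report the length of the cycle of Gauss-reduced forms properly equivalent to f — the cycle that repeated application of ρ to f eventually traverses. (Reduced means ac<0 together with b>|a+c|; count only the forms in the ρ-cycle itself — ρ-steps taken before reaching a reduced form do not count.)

D = 452, ⌊√D⌋ = 21
descent: ρ → (-8,14,8)  [lands on river]
river: ρ → (8,18,-4)
river: ρ → (-4,14,16)
river: ρ → (16,18,-2)
river: ρ → (-2,18,16)
river: ρ → (16,14,-4)
river: ρ → (-4,18,8)
river: ρ → (8,14,-8)
river: ρ → (-8,18,4)
river: ρ → (4,14,-16)
river: ρ → (-16,18,2)
river: ρ → (2,18,-16)
river: ρ → (-16,14,4)
river: ρ → (4,18,-8)
ρ-cycle length = 14 (tail of 1 descent step not counted)

14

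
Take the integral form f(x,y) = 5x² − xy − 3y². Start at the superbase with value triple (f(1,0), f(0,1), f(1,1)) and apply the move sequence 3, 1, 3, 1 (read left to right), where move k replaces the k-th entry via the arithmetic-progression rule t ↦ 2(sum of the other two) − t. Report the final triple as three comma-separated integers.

start (5,-3,1) = (f(1,0),f(0,1),f(1,1))
replace slot 3: 2·(5+(-3)) − 1 = 3 → (5,-3,3)
replace slot 1: 2·((-3)+3) − 5 = -5 → (-5,-3,3)
replace slot 3: 2·((-5)+(-3)) − 3 = -19 → (-5,-3,-19)
replace slot 1: 2·((-3)+(-19)) − (-5) = -39 → (-39,-3,-19)

-39,-3,-19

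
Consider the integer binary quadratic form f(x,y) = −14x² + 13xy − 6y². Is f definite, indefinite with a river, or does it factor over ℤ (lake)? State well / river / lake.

D = b²−4ac = 13² − 4·(-14)·(-6) = -167
D < 0 ⇒ definite ⇒ every region one sign ⇒ single well

well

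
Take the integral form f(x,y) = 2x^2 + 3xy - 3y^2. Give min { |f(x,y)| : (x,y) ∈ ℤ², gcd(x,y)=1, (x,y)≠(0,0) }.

river: ρ → (-3,3,2)
river: ρ → (2,5,-1)
river: ρ → (-1,5,2)
river: ρ → (2,3,-3)
closes: descent 0, river 4
min |a| on river = 1

1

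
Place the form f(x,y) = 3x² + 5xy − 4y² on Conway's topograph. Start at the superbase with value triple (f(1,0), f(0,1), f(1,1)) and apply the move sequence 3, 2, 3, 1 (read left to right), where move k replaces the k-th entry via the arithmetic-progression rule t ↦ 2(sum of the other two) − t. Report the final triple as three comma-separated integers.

start (3,-4,4) = (f(1,0),f(0,1),f(1,1))
replace slot 3: 2·(3+(-4)) − 4 = -6 → (3,-4,-6)
replace slot 2: 2·(3+(-6)) − (-4) = -2 → (3,-2,-6)
replace slot 3: 2·(3+(-2)) − (-6) = 8 → (3,-2,8)
replace slot 1: 2·((-2)+8) − 3 = 9 → (9,-2,8)

9,-2,8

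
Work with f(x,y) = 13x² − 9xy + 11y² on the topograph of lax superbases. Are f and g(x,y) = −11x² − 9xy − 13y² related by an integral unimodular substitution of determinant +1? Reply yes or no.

D₁ = -491, D₂ = -491
f: flip: (13,-9,11)→(11,9,13)
f: reduced (well bottom): (11,9,13) with a≤c, −a<b≤a
g is negative-definite; reduce −g:
−g: reduced (well bottom): (11,9,13) with a≤c, −a<b≤a
flip sign back: reduced form of g is (-11,-9,-13)
reduced forms (11, 9, 13) vs (-11, -9, -13) ⇒ inequivalent

no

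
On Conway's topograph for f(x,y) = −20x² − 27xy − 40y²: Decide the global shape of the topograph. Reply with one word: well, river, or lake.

D = b²−4ac = (-27)² − 4·(-20)·(-40) = -2471
D < 0 ⇒ definite ⇒ every region one sign ⇒ single well

well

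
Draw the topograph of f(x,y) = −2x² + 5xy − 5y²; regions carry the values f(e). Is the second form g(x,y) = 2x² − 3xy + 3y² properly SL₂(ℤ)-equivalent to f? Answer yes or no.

D₁ = -15, D₂ = -15
f is negative-definite; reduce −f:
−f: translate: b→-1 (≡-5 mod 4), so (2,-5,5)→(2,-1,2)
−f: flip: (2,-1,2)→(2,1,2)
−f: reduced (well bottom): (2,1,2) with a≤c, −a<b≤a
flip sign back: reduced form of f is (-2,-1,-2)
g: translate: b→1 (≡-3 mod 4), so (2,-3,3)→(2,1,2)
g: reduced (well bottom): (2,1,2) with a≤c, −a<b≤a
reduced forms (-2, -1, -2) vs (2, 1, 2) ⇒ inequivalent

no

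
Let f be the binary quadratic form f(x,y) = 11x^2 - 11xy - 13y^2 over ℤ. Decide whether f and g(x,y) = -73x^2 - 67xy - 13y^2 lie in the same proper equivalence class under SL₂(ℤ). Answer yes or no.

D₁ = 693, D₂ = 693
river cycle of f (length 6): (-13, 11, 11), (11, 11, -13), (-13, 15, 9), (9, 21, -7), (-7, 21, 9), (9, 15, -13)
river cycle of g (length 6): (-13, 15, 9), (9, 21, -7), (-7, 21, 9), (9, 15, -13), (-13, 11, 11), (11, 11, -13)
cycles coincide ⇒ equivalent

yes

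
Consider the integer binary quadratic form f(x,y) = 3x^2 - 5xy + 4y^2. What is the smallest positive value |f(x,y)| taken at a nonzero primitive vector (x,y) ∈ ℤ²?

translate: b→1 (≡-5 mod 6), so (3,-5,4)→(3,1,2)
flip: (3,1,2)→(2,-1,3)
reduced (well bottom): (2,-1,3) with a≤c, −a<b≤a
well minimum = a = 2

2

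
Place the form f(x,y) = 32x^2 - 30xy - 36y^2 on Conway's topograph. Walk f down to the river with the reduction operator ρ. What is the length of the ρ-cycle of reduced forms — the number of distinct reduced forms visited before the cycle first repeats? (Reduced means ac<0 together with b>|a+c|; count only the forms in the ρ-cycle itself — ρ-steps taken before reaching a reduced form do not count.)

D = 5508, ⌊√D⌋ = 74
descent: ρ → (-36,30,32)  [lands on river]
river: ρ → (32,34,-34)
river: ρ → (-34,34,32)
river: ρ → (32,30,-36)
river: ρ → (-36,42,26)
river: ρ → (26,62,-16)
river: ρ → (-16,66,18)
river: ρ → (18,42,-52)
river: ρ → (-52,62,8)
river: ρ → (8,66,-36)
river: ρ → (-36,6,38)
river: ρ → (38,70,-4)
river: ρ → (-4,74,2)
river: ρ → (2,74,-4)
river: ρ → (-4,70,38)
river: ρ → (38,6,-36)
river: ρ → (-36,66,8)
river: ρ → (8,62,-52)
river: ρ → (-52,42,18)
river: ρ → (18,66,-16)
river: ρ → (-16,62,26)
river: ρ → (26,42,-36)
ρ-cycle length = 22 (tail of 1 descent step not counted)

22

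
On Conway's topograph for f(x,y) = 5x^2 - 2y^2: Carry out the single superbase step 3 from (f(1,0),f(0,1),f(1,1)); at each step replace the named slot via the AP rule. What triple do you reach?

start (5,-2,3) = (f(1,0),f(0,1),f(1,1))
replace slot 3: 2·(5+(-2)) − 3 = 3 → (5,-2,3)

5,-2,3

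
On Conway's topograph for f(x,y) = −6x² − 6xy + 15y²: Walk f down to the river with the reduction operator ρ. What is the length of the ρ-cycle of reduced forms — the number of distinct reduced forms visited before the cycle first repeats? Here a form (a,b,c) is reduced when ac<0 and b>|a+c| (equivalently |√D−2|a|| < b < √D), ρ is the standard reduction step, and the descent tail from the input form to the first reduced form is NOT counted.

D = 396, ⌊√D⌋ = 19
descent: ρ → (15,6,-6)
descent: ρ → (-6,18,3)  [lands on river]
river: ρ → (3,18,-6)
ρ-cycle length = 2 (tail of 2 descent steps not counted)

2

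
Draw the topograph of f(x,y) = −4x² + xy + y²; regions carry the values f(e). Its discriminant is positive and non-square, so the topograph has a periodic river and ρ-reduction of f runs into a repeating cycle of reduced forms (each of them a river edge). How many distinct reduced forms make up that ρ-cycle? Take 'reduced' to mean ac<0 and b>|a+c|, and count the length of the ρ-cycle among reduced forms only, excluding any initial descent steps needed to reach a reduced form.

D = 17, ⌊√D⌋ = 4
descent: ρ → (1,3,-2)  [lands on river]
river: ρ → (-2,1,2)
river: ρ → (2,3,-1)
river: ρ → (-1,3,2)
river: ρ → (2,1,-2)
river: ρ → (-2,3,1)
ρ-cycle length = 6 (tail of 1 descent step not counted)

6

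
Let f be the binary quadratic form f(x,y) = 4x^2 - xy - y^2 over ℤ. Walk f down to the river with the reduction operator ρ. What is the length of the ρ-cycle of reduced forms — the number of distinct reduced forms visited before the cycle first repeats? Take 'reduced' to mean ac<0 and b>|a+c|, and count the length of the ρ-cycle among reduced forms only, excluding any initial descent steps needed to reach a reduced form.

D = 17, ⌊√D⌋ = 4
descent: ρ → (-1,3,2)  [lands on river]
river: ρ → (2,1,-2)
river: ρ → (-2,3,1)
river: ρ → (1,3,-2)
river: ρ → (-2,1,2)
river: ρ → (2,3,-1)
ρ-cycle length = 6 (tail of 1 descent step not counted)

6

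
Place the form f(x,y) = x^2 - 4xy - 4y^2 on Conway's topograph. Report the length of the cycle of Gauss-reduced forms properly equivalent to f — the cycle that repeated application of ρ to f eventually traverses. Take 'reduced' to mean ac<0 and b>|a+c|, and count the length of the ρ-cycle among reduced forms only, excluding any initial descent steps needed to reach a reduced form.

D = 32, ⌊√D⌋ = 5
descent: ρ → (-4,4,1)  [lands on river]
river: ρ → (1,4,-4)
ρ-cycle length = 2 (tail of 1 descent step not counted)

2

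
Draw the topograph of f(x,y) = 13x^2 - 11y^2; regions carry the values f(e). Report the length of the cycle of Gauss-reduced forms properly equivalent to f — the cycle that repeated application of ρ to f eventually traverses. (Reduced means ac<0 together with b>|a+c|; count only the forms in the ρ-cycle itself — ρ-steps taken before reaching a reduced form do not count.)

D = 572, ⌊√D⌋ = 23
descent: ρ → (-11,22,2)  [lands on river]
river: ρ → (2,22,-11)
ρ-cycle length = 2 (tail of 1 descent step not counted)

2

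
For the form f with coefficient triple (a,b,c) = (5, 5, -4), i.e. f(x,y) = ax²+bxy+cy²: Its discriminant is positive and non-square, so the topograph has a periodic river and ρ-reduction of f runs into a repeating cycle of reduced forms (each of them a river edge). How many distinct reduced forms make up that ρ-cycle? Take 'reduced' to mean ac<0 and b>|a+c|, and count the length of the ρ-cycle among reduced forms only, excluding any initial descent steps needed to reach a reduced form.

D = 105, ⌊√D⌋ = 10
river: ρ → (-4,3,6)
river: ρ → (6,9,-1)
river: ρ → (-1,9,6)
river: ρ → (6,3,-4)
river: ρ → (-4,5,5)
river: ρ → (5,5,-4)
ρ-cycle length = 6 (tail of 0 descent steps not counted)

6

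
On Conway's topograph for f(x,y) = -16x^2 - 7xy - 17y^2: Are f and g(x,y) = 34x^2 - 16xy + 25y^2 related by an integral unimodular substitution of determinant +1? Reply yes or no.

D₁ = -1039, D₂ = -3144
discriminants differ ⇒ not SL₂(ℤ)-equivalent

no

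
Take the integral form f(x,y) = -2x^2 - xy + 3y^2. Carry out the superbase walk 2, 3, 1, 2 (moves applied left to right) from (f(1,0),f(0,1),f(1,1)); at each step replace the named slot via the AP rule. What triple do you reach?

start (-2,3,0) = (f(1,0),f(0,1),f(1,1))
replace slot 2: 2·((-2)+0) − 3 = -7 → (-2,-7,0)
replace slot 3: 2·((-2)+(-7)) − 0 = -18 → (-2,-7,-18)
replace slot 1: 2·((-7)+(-18)) − (-2) = -48 → (-48,-7,-18)
replace slot 2: 2·((-48)+(-18)) − (-7) = -125 → (-48,-125,-18)

-48,-125,-18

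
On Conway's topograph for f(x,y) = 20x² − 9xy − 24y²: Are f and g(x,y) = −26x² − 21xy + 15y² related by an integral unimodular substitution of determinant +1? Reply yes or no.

D₁ = 2001, D₂ = 2001
river cycle of f (length 22): (-24, 9, 20), (20, 31, -13), (-13, 21, 30), (30, 39, -4), (-4, 41, 20), (20, 39, -6), (-6, 33, 38), (38, 43, -1), (-1, 43, 38), (38, 33, -6), … (12 more)
river cycle of g (length 20): (15, 21, -26), (-26, 31, 10), (10, 29, -29), (-29, 29, 10), (10, 31, -26), (-26, 21, 15), (15, 39, -8), (-8, 41, 10), (10, 39, -12), (-12, 33, 19), … (10 more)
cycles differ ⇒ inequivalent

no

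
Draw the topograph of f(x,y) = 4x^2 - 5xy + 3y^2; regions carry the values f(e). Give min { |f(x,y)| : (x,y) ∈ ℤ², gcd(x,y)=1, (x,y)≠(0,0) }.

translate: b→3 (≡-5 mod 8), so (4,-5,3)→(4,3,2)
flip: (4,3,2)→(2,-3,4)
translate: b→1 (≡-3 mod 4), so (2,-3,4)→(2,1,3)
reduced (well bottom): (2,1,3) with a≤c, −a<b≤a
well minimum = a = 2

2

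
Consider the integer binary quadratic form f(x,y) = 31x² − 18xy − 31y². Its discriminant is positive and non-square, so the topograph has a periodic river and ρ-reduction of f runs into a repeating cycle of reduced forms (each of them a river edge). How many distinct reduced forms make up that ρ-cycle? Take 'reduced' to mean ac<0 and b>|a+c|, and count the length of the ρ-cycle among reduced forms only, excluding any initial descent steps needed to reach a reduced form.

D = 4168, ⌊√D⌋ = 64
descent: ρ → (-31,18,31)  [lands on river]
river: ρ → (31,44,-18)
river: ρ → (-18,64,1)
river: ρ → (1,64,-18)
river: ρ → (-18,44,31)
river: ρ → (31,18,-31)
river: ρ → (-31,44,18)
river: ρ → (18,64,-1)
river: ρ → (-1,64,18)
river: ρ → (18,44,-31)
ρ-cycle length = 10 (tail of 1 descent step not counted)

10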